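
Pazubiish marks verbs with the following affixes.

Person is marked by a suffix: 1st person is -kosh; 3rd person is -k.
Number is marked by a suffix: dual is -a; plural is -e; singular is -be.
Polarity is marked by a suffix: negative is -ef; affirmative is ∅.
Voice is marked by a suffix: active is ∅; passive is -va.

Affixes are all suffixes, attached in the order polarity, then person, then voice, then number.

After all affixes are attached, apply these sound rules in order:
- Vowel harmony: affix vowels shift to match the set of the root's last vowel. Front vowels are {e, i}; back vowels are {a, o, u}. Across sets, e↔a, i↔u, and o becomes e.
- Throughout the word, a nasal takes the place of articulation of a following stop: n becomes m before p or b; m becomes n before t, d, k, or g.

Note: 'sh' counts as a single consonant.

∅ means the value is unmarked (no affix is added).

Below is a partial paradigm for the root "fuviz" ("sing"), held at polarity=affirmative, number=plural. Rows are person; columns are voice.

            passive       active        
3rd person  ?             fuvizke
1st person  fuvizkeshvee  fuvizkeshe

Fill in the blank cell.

polarity = affirmative: zero marking, form stays fuviz.
Attach person 3rd person -k → fuvizk.
Attach voice passive -va → fuvizkva.
Attach number plural -e → fuvizkvae.
Apply vowel harmony: fuvizkvae → fuvizkvee.
Nasal assimilation: no change.

fuvizkvee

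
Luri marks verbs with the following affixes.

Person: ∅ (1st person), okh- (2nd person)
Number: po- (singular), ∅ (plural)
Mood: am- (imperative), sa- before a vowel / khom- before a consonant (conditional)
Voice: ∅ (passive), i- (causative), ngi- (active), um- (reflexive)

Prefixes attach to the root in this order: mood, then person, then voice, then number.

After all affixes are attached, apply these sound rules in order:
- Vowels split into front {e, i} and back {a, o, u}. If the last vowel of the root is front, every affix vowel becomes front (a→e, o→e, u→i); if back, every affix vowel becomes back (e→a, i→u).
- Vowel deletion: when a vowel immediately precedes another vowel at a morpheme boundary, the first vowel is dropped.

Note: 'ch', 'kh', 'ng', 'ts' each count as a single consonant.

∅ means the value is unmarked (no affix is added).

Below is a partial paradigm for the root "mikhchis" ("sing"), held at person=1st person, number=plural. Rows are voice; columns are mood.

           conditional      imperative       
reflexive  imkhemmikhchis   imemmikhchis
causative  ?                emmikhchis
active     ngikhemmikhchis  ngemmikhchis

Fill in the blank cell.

ikhemmikhchis

Attach mood conditional khom- (before consonant 'm') → khommikhchis.
person = 1st person: zero marking, form stays khommikhchis.
Attach voice causative i- → ikhommikhchis.
number = plural: zero marking, form stays ikhommikhchis.
Apply vowel harmony: ikhommikhchis → ikhemmikhchis.
Vowel deletion: no change.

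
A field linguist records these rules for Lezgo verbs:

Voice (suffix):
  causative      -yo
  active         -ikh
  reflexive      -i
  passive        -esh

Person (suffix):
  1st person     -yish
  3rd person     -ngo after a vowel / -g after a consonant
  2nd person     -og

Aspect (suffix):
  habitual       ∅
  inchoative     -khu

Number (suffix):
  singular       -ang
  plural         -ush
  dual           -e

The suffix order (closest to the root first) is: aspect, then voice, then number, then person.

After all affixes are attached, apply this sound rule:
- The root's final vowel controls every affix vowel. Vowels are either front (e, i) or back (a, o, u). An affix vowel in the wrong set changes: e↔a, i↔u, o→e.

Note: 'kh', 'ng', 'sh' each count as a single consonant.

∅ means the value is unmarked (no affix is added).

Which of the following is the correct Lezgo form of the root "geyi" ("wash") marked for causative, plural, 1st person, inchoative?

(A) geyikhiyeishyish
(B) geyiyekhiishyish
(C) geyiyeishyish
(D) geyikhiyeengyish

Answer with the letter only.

Attach aspect inchoative -khu → geyikhu.
Attach voice causative -yo → geyikhuyo.
Attach number plural -ush → geyikhuyoush.
Attach person 1st person -yish → geyikhuyoushyish.
Apply vowel harmony: geyikhuyoushyish → geyikhiyeishyish.
So the correct form is geyikhiyeishyish, option (A).
(B) geyiyekhiishyish is wrong: it has the affixes in the wrong order.
(D) geyikhiyeengyish is wrong: it uses singular instead of plural for number.
(C) geyiyeishyish is wrong: it uses habitual instead of inchoative for aspect.

A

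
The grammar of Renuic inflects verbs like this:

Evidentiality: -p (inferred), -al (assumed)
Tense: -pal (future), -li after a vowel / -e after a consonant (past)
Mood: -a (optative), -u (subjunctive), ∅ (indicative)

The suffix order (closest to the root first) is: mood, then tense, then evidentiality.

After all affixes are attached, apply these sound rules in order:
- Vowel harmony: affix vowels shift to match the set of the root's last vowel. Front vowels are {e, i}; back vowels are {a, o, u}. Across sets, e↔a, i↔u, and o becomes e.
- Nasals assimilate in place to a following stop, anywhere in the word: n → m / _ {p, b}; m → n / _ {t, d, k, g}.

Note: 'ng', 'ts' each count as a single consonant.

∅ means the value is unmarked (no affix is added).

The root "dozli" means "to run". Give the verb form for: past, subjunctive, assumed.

dozliiliel

Attach mood subjunctive -u → dozliu.
Attach tense past -li (after vowel 'u') → dozliuli.
Attach evidentiality assumed -al → dozliulial.
Apply vowel harmony: dozliulial → dozliiliel.
Nasal assimilation: no change.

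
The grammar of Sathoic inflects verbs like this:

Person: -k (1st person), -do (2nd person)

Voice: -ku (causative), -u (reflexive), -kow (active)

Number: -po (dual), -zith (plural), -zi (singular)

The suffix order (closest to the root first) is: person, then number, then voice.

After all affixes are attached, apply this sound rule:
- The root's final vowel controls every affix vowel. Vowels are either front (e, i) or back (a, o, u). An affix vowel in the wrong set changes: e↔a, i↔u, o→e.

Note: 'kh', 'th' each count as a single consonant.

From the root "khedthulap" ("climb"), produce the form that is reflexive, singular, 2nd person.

khedthulapdozuu

Attach person 2nd person -do → khedthulapdo.
Attach number singular -zi → khedthulapdozi.
Attach voice reflexive -u → khedthulapdoziu.
Apply vowel harmony: khedthulapdoziu → khedthulapdozuu.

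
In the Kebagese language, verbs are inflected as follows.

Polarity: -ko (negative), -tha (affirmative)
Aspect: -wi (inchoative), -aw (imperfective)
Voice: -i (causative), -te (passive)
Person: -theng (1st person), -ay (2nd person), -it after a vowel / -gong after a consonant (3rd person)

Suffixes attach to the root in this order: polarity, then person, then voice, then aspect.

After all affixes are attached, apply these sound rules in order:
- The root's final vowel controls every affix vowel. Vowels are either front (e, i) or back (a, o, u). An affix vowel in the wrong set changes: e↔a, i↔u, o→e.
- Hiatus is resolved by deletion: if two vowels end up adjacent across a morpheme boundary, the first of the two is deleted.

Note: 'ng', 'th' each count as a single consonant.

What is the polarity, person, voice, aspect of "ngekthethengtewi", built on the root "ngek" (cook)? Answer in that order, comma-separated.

Segment: ngek-tha-theng-te-wi.
polarity: -tha → affirmative.
person: -theng → 1st person.
voice: -te → passive.
aspect: -wi → inchoative.

affirmative, 1st person, passive, inchoative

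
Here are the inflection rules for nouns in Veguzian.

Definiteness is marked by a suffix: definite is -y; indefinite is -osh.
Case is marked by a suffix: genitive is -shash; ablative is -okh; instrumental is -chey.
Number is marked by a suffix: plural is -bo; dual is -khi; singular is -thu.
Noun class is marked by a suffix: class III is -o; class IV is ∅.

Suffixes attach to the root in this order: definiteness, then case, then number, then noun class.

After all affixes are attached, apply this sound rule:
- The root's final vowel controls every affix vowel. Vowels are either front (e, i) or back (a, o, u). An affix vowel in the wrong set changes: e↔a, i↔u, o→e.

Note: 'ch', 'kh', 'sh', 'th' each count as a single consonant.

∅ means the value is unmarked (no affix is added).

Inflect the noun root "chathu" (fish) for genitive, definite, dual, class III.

Attach definiteness definite -y → chathuy.
Attach case genitive -shash → chathuyshash.
Attach number dual -khi → chathuyshashkhi.
Attach noun class class III -o → chathuyshashkhio.
Apply vowel harmony: chathuyshashkhio → chathuyshashkhuo.

chathuyshashkhuo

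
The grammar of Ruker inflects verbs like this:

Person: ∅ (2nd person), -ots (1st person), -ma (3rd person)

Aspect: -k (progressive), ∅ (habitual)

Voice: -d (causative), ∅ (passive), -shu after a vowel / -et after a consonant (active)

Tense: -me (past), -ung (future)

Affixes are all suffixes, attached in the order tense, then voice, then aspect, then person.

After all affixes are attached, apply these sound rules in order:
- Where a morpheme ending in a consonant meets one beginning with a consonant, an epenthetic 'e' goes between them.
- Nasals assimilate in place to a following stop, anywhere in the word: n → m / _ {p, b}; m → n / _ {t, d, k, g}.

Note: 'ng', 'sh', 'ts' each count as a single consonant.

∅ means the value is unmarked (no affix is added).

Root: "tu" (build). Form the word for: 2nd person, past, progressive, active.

tumeshuk

Attach tense past -me → tume.
Attach voice active -shu (after vowel 'e') → tumeshu.
Attach aspect progressive -k → tumeshuk.
person = 2nd person: zero marking, form stays tumeshuk.
Epenthesis: no change.
Nasal assimilation: no change.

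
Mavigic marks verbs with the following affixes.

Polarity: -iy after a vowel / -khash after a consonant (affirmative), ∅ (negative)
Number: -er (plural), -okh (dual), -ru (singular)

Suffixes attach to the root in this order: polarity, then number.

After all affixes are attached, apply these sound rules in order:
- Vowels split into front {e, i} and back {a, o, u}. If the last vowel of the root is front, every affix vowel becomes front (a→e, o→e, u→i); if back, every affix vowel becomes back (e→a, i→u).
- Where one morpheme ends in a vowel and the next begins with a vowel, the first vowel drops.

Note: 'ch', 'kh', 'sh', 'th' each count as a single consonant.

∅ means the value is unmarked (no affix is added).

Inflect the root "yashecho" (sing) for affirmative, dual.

Attach polarity affirmative -iy (after vowel 'o') → yashechoiy.
Attach number dual -okh → yashechoiyokh.
Apply vowel harmony: yashechoiyokh → yashechouyokh.
Apply vowel deletion: yashechouyokh → yashechuyokh.

yashechuyokh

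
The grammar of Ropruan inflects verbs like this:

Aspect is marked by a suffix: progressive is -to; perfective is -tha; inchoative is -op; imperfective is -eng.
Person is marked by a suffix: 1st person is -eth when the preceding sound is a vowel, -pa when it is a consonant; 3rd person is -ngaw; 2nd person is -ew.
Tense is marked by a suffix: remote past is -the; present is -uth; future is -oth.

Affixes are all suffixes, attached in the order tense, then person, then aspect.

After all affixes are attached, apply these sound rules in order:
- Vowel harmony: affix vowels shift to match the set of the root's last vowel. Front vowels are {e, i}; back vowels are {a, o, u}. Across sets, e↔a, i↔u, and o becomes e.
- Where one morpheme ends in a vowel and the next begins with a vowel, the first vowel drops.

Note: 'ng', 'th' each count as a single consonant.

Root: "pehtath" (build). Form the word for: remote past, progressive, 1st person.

pehtaththathto

Attach tense remote past -the → pehtaththe.
Attach person 1st person -eth (after vowel 'e') → pehtaththeeth.
Attach aspect progressive -to → pehtaththeethto.
Apply vowel harmony: pehtaththeethto → pehtaththaathto.
Apply vowel deletion: pehtaththaathto → pehtaththathto.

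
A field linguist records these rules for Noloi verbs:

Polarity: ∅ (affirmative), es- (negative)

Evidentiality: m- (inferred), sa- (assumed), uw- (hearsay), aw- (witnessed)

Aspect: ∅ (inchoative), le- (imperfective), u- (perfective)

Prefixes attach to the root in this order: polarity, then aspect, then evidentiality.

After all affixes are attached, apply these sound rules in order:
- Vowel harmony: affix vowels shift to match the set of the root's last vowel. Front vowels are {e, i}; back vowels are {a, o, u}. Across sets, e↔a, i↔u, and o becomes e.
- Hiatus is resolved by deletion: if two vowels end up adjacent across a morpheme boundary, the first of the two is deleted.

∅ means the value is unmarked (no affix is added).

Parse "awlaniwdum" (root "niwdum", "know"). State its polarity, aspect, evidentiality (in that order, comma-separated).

Segment: aw-le-niwdum.
polarity: ∅ → affirmative.
aspect: le- → imperfective.
evidentiality: aw- → witnessed.

affirmative, imperfective, witnessed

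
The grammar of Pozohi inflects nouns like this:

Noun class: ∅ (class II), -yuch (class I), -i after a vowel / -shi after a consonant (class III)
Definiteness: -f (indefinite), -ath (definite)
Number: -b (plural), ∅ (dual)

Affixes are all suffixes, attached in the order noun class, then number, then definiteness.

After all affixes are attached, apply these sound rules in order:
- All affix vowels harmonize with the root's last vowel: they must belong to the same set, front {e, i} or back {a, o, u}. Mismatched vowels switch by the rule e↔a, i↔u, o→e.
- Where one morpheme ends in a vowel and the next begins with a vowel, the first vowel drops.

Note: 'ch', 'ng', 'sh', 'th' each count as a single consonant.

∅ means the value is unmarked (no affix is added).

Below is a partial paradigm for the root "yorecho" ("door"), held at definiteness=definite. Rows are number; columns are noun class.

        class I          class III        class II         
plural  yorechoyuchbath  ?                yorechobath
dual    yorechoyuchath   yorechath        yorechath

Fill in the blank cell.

Attach noun class class III -i (after vowel 'o') → yorechoi.
Attach number plural -b → yorechoib.
Attach definiteness definite -ath → yorechoibath.
Apply vowel harmony: yorechoibath → yorechoubath.
Apply vowel deletion: yorechoubath → yorechubath.

yorechubath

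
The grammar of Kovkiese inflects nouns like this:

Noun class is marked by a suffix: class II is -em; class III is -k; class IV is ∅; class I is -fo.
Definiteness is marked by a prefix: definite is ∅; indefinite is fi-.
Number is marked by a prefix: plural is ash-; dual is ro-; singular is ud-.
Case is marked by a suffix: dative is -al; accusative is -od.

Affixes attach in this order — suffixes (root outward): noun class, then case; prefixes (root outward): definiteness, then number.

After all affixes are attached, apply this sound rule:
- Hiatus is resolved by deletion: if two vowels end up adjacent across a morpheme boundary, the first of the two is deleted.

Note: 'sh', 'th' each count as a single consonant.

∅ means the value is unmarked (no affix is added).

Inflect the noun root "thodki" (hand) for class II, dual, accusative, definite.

Attach noun class class II -em → thodkiem.
definiteness = definite: zero marking, form stays thodkiem.
Attach case accusative -od → thodkiemod.
Attach number dual ro- → rothodkiemod.
Apply vowel deletion: rothodkiemod → rothodkemod.

rothodkemod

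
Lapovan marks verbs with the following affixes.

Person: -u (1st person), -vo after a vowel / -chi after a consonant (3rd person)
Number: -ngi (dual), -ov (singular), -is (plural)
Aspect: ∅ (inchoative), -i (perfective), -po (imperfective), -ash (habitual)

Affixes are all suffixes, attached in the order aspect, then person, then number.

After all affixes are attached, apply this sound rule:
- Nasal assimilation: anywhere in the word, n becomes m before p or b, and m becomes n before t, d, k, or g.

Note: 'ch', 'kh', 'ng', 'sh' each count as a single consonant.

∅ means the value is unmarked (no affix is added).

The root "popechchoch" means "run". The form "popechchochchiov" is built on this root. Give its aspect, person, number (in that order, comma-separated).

inchoative, 3rd person, singular

Segment: popechchoch-chi-ov.
aspect: ∅ → inchoative.
person: -vo/chi → 3rd person.
number: -ov → singular.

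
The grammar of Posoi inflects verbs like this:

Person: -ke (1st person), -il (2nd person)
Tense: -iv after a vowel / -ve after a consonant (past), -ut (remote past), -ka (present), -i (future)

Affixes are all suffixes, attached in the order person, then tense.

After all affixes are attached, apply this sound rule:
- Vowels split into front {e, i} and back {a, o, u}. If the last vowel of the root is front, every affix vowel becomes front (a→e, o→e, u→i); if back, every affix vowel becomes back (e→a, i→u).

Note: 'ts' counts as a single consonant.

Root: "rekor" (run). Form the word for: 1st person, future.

rekorkau

Attach person 1st person -ke → rekorke.
Attach tense future -i → rekorkei.
Apply vowel harmony: rekorkei → rekorkau.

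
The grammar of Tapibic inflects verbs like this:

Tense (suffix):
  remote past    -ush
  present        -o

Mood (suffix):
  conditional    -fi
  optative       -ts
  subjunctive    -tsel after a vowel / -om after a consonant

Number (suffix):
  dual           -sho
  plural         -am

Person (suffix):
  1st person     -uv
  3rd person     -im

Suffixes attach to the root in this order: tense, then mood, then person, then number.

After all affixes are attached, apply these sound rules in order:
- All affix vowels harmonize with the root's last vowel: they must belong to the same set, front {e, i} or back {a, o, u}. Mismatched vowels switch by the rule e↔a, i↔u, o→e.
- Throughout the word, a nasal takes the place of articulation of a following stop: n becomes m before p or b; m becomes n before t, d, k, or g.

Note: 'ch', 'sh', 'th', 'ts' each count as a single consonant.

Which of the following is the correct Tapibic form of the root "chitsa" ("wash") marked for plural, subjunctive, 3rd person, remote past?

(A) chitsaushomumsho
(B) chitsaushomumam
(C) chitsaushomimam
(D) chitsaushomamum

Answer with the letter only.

Attach tense remote past -ush → chitsaush.
Attach mood subjunctive -om (after consonant 'sh') → chitsaushom.
Attach person 3rd person -im → chitsaushomim.
Attach number plural -am → chitsaushomimam.
Apply vowel harmony: chitsaushomimam → chitsaushomumam.
Nasal assimilation: no change.
So the correct form is chitsaushomumam, option (B).
(A) chitsaushomumsho is wrong: it uses dual instead of plural for number.
(D) chitsaushomamum is wrong: it has the affixes in the wrong order.
(C) chitsaushomimam is wrong: it fails to apply the sound rule(s).

B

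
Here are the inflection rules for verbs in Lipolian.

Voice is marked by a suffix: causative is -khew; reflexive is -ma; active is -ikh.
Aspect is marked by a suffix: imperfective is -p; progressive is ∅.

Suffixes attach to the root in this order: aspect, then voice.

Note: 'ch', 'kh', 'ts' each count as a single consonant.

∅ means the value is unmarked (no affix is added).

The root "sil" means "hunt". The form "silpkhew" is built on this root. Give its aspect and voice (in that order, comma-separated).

imperfective, causative

Segment: sil-p-khew.
aspect: -p → imperfective.
voice: -khew → causative.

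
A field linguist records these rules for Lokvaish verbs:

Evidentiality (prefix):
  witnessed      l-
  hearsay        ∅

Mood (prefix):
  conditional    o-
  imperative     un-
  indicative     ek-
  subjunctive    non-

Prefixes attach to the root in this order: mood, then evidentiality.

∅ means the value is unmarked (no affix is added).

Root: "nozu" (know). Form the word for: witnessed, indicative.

Attach mood indicative ek- → eknozu.
Attach evidentiality witnessed l- → leknozu.

leknozu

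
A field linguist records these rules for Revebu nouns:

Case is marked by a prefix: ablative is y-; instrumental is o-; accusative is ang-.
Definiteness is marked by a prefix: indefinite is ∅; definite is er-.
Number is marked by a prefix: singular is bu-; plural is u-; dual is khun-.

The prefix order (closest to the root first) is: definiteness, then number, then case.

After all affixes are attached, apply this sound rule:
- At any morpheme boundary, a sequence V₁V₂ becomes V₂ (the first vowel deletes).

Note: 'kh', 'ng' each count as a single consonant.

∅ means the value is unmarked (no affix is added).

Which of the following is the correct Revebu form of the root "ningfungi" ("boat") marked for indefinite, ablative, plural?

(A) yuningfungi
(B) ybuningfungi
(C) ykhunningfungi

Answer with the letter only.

definiteness = indefinite: zero marking, form stays ningfungi.
Attach number plural u- → uningfungi.
Attach case ablative y- → yuningfungi.
Vowel deletion: no change.
So the correct form is yuningfungi, option (A).
(C) ykhunningfungi is wrong: it uses dual instead of plural for number.
(B) ybuningfungi is wrong: it uses singular instead of plural for number.

A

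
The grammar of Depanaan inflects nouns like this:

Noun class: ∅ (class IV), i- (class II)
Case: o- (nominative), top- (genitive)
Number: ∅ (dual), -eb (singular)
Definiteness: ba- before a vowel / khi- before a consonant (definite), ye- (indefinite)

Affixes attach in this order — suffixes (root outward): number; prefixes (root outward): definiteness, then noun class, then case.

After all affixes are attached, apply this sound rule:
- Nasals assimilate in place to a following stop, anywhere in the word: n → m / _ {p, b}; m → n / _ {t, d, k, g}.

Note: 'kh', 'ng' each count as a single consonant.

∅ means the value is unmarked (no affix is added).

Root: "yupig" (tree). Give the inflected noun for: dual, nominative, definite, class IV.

Attach definiteness definite khi- (before consonant 'y') → khiyupig.
number = dual: zero marking, form stays khiyupig.
noun class = class IV: zero marking, form stays khiyupig.
Attach case nominative o- → okhiyupig.
Nasal assimilation: no change.

okhiyupig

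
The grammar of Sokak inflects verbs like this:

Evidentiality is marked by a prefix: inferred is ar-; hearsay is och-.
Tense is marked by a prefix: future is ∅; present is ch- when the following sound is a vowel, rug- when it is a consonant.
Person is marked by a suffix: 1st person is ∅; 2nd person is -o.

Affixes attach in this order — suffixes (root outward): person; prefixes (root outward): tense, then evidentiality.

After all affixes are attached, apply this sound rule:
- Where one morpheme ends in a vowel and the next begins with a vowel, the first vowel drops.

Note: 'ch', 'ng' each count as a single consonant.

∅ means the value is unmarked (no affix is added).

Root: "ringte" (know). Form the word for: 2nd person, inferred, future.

tense = future: zero marking, form stays ringte.
Attach evidentiality inferred ar- → arringte.
Attach person 2nd person -o → arringteo.
Apply vowel deletion: arringteo → arringto.

arringto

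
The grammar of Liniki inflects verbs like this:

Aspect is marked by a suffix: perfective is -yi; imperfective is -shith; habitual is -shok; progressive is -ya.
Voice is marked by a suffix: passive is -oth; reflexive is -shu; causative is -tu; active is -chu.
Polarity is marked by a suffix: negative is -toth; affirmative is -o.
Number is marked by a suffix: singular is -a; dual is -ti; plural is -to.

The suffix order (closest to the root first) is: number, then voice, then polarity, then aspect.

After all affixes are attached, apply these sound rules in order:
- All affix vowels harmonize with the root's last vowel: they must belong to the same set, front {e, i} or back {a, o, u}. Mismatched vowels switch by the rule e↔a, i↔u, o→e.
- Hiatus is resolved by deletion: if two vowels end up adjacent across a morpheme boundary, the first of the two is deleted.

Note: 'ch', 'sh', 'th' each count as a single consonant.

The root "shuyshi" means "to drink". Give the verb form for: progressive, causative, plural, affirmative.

Attach number plural -to → shuyshito.
Attach voice causative -tu → shuyshitotu.
Attach polarity affirmative -o → shuyshitotuo.
Attach aspect progressive -ya → shuyshitotuoya.
Apply vowel harmony: shuyshitotuoya → shuyshitetieye.
Apply vowel deletion: shuyshitetieye → shuyshiteteye.

shuyshiteteye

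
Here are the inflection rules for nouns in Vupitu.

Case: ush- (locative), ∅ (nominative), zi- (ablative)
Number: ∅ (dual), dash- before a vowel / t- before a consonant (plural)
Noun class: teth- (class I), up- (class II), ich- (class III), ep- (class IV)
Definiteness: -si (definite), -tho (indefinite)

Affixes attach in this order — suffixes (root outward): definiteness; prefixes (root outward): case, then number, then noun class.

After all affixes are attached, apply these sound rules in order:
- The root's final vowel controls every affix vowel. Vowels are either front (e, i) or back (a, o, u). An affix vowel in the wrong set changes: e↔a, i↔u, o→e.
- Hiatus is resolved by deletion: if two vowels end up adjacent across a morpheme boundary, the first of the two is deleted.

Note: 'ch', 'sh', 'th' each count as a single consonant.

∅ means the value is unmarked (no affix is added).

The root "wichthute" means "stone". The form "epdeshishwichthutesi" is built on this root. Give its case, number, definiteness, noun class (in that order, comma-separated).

locative, plural, definite, class IV

Segment: ep-dash-ush-wichthute-si.
case: ush- → locative.
number: dash/t- → plural.
definiteness: -si → definite.
noun class: ep- → class IV.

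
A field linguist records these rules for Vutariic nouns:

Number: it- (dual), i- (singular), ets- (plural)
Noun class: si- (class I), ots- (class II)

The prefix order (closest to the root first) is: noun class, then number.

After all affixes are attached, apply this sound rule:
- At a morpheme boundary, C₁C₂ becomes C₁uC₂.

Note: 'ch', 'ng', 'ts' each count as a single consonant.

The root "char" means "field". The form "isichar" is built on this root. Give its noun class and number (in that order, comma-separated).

class I, singular

Segment: i-si-char.
noun class: si- → class I.
number: i- → singular.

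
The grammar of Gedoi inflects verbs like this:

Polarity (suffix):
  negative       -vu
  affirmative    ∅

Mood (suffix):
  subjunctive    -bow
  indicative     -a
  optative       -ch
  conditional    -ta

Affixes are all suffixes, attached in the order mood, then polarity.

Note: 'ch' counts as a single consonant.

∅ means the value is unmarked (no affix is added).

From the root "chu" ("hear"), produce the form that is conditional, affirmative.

chuta

Attach mood conditional -ta → chuta.
polarity = affirmative: zero marking, form stays chuta.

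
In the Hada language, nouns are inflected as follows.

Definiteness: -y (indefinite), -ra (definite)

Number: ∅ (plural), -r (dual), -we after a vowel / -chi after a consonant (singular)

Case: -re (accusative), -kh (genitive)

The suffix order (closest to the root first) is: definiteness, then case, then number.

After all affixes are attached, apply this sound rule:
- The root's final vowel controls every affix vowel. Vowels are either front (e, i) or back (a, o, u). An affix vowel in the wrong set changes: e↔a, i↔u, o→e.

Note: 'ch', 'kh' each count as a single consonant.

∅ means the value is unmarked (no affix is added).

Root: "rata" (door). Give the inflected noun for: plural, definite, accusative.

ratarara

Attach definiteness definite -ra → ratara.
Attach case accusative -re → ratarare.
number = plural: zero marking, form stays ratarare.
Apply vowel harmony: ratarare → ratarara.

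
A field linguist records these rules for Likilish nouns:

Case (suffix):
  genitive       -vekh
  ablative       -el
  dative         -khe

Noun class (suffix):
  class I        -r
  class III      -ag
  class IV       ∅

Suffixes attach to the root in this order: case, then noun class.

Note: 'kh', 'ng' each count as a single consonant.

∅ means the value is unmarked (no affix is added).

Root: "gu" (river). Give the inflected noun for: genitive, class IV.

Attach case genitive -vekh → guvekh.
noun class = class IV: zero marking, form stays guvekh.

guvekh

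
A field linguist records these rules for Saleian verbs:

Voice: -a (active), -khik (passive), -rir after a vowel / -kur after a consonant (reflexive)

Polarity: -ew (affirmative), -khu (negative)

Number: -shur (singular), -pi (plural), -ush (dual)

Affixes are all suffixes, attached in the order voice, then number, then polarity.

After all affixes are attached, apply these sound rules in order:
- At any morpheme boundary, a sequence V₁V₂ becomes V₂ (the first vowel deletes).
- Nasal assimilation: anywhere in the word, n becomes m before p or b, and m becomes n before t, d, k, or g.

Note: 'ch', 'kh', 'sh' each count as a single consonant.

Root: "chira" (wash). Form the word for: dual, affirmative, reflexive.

chirarirushew

Attach voice reflexive -rir (after vowel 'a') → chirarir.
Attach number dual -ush → chirarirush.
Attach polarity affirmative -ew → chirarirushew.
Vowel deletion: no change.
Nasal assimilation: no change.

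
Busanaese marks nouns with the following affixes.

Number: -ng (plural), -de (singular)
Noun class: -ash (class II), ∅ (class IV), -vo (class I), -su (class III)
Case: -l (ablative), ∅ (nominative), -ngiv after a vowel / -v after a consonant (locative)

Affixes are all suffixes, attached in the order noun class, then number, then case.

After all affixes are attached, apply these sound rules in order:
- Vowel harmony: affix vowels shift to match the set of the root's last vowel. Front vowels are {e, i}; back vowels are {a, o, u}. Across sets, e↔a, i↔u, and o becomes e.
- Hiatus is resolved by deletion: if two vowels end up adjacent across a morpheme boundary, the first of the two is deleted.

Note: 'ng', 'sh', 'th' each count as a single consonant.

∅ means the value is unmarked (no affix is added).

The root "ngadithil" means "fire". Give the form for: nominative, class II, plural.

ngadithileshng

Attach noun class class II -ash → ngadithilash.
Attach number plural -ng → ngadithilashng.
case = nominative: zero marking, form stays ngadithilashng.
Apply vowel harmony: ngadithilashng → ngadithileshng.
Vowel deletion: no change.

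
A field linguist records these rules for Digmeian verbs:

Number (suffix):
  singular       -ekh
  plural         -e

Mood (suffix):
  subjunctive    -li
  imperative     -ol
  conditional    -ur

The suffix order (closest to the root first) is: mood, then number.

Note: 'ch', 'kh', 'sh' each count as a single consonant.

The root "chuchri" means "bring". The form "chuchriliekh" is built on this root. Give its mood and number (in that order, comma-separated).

subjunctive, singular

Segment: chuchri-li-ekh.
mood: -li → subjunctive.
number: -ekh → singular.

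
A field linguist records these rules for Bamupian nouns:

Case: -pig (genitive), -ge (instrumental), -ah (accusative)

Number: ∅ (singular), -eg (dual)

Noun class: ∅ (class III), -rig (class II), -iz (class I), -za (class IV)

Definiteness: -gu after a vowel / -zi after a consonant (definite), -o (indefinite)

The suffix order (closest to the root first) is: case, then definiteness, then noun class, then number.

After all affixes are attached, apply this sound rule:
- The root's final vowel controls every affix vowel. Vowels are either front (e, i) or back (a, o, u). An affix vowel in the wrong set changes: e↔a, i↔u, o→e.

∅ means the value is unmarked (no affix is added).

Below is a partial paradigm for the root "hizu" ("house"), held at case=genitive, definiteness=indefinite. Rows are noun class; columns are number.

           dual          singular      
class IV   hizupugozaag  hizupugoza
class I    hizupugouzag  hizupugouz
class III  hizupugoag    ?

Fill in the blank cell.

hizupugo

Attach case genitive -pig → hizupig.
Attach definiteness indefinite -o → hizupigo.
noun class = class III: zero marking, form stays hizupigo.
number = singular: zero marking, form stays hizupigo.
Apply vowel harmony: hizupigo → hizupugo.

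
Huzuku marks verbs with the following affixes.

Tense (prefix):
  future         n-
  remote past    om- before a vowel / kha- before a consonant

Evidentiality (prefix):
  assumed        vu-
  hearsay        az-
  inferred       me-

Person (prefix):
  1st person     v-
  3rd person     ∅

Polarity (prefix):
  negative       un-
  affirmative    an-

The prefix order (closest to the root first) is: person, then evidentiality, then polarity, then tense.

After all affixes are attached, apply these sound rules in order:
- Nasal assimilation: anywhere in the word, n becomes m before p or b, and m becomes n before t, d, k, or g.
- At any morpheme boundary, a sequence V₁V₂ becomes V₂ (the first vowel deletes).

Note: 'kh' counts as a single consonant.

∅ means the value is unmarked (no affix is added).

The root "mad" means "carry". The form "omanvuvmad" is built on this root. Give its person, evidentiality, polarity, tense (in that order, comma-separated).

Segment: om-an-vu-v-mad.
person: v- → 1st person.
evidentiality: vu- → assumed.
polarity: an- → affirmative.
tense: om/kha- → remote past.

1st person, assumed, affirmative, remote past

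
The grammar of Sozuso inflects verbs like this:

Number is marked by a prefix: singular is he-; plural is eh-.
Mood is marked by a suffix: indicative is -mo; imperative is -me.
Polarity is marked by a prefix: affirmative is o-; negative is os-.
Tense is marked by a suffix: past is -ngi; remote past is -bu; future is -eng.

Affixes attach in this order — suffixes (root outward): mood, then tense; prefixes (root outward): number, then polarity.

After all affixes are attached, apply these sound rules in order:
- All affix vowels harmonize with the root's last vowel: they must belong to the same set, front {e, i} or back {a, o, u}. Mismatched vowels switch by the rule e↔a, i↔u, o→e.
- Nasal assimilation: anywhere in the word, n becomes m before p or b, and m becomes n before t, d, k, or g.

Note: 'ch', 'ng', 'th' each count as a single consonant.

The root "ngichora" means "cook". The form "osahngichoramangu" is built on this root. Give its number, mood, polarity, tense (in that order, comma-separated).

plural, imperative, negative, past

Segment: os-eh-ngichora-me-ngi.
number: eh- → plural.
mood: -me → imperative.
polarity: os- → negative.
tense: -ngi → past.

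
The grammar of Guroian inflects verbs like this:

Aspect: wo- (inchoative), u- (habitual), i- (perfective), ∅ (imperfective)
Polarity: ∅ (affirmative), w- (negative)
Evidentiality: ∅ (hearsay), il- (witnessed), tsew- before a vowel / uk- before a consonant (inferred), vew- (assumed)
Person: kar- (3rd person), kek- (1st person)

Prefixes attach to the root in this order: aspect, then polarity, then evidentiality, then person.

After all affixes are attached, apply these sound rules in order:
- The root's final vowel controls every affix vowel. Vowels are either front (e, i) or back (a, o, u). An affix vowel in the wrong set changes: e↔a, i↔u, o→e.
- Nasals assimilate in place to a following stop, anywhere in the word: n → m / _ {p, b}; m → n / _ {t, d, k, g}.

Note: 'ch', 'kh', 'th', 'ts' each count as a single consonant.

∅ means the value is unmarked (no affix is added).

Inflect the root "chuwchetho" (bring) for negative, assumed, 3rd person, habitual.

Attach aspect habitual u- → uchuwchetho.
Attach polarity negative w- → wuchuwchetho.
Attach evidentiality assumed vew- → vewwuchuwchetho.
Attach person 3rd person kar- → karvewwuchuwchetho.
Apply vowel harmony: karvewwuchuwchetho → karvawwuchuwchetho.
Nasal assimilation: no change.

karvawwuchuwchetho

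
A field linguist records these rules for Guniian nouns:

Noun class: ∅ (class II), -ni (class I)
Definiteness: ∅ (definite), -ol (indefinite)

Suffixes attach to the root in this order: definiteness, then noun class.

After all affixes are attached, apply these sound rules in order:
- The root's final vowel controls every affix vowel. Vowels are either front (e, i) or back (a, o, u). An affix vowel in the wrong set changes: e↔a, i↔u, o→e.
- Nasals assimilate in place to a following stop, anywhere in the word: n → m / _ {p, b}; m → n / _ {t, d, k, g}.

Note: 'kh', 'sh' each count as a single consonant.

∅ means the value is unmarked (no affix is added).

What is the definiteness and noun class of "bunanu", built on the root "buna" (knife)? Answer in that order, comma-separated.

Segment: buna-ni.
definiteness: ∅ → definite.
noun class: -ni → class I.

definite, class I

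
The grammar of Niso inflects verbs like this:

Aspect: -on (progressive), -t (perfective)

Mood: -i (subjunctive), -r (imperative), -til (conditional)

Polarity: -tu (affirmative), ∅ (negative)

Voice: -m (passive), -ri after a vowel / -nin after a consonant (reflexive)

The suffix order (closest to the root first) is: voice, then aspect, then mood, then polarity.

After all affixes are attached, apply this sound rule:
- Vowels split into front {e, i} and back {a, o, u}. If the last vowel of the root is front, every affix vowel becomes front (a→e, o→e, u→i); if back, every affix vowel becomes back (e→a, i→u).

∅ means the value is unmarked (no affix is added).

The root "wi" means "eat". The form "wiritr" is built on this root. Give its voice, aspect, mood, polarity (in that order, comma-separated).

reflexive, perfective, imperative, negative

Segment: wi-ri-t-r.
voice: -ri/nin → reflexive.
aspect: -t → perfective.
mood: -r → imperative.
polarity: ∅ → negative.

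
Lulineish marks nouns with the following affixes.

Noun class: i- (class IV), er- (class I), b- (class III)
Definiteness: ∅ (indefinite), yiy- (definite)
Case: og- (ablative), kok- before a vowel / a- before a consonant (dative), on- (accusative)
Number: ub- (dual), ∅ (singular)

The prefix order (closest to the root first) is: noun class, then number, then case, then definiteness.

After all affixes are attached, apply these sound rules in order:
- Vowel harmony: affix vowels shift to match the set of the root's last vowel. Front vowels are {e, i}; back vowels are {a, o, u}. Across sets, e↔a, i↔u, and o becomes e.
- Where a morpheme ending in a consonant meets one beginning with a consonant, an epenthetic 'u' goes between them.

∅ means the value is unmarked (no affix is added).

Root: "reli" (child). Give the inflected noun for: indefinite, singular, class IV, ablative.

Attach noun class class IV i- → ireli.
number = singular: zero marking, form stays ireli.
Attach case ablative og- → ogireli.
definiteness = indefinite: zero marking, form stays ogireli.
Apply vowel harmony: ogireli → egireli.
Epenthesis: no change.

egireli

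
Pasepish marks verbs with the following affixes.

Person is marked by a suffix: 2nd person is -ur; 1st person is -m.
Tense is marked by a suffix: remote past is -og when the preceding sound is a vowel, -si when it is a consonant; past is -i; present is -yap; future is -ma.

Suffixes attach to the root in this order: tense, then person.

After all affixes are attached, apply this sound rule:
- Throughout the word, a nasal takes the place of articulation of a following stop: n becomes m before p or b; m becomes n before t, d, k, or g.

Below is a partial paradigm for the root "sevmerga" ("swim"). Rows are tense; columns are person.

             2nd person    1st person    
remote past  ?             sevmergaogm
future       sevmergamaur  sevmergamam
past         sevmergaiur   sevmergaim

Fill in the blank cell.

sevmergaogur

Attach tense remote past -og (after vowel 'a') → sevmergaog.
Attach person 2nd person -ur → sevmergaogur.
Nasal assimilation: no change.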